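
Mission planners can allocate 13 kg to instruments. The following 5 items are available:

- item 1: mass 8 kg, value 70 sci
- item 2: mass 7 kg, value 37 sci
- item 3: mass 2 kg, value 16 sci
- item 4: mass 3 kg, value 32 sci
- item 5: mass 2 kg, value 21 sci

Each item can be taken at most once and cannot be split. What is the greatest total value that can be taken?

This is a 0/1 knapsack; check combinations near the capacity.
- item 1+item 4+item 5: mass 8+3+2=13, value 70+32+21=123
- item 1+item 3+item 4: mass 8+2+3=13, value 70+16+32=118
- item 1+item 3+item 5: mass 8+2+2=12, value 70+16+21=107
Best: 123 sci.

123 sci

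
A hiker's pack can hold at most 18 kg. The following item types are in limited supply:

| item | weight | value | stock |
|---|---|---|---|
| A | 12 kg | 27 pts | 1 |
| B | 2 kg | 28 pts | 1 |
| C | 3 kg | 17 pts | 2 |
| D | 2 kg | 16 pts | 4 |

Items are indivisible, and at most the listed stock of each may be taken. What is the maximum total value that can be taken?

126 pts

Top feasible selections:
- 1×B + 2×C + 4×D: weight 16, value 126
- 1×B + 2×C + 3×D: weight 14, value 110
- 1×B + 1×C + 4×D: weight 13, value 109
Best: 126 pts.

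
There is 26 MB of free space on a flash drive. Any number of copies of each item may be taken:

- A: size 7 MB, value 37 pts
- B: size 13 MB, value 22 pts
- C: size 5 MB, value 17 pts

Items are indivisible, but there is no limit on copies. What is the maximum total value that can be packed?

128 pts

Best value-per-unit is A at 37/7; filling with it alone gives 3×37 = 111.
Optimal mix: 3×A + 1×C → size 26, value 128.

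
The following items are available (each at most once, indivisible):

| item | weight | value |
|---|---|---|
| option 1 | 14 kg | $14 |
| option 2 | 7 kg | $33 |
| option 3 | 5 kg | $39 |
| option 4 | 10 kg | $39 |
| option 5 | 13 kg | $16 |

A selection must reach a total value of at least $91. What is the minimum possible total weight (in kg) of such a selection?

Subsets with value ≥ 91, sorted by total weight:
- option 2+option 3+option 4: weight 22, value 111
- option 3+option 4+option 5: weight 28, value 94
- option 1+option 3+option 4: weight 29, value 92
Minimum weight: 22 kg.

22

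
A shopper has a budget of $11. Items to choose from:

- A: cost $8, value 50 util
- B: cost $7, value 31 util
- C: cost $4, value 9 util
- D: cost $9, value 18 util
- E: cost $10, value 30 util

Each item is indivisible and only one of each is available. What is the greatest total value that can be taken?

50 util

Check high-value combinations within $11:
- A: cost 8, value 50
- B+C: cost 7+4=11, value 31+9=40
- B: cost 7, value 31
- E: cost 10, value 30
Best: 50 util.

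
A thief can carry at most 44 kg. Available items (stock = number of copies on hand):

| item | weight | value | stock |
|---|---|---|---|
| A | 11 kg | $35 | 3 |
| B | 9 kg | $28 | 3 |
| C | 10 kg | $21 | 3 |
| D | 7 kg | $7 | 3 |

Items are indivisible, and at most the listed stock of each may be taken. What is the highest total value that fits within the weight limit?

Best selections within weight 44 and stock limits:
- 3×A + 1×B: weight 42, value 133
- 2×A + 2×B: weight 40, value 126
Best: $133.

$133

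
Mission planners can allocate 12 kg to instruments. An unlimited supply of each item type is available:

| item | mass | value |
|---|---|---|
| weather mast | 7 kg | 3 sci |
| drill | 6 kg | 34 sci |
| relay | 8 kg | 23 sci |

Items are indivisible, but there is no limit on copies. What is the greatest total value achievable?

Best value-per-unit is drill at 34/6, and filling with it alone uses mass 2×6=12. No mix of the others beats 2×34 = 68.

68 sci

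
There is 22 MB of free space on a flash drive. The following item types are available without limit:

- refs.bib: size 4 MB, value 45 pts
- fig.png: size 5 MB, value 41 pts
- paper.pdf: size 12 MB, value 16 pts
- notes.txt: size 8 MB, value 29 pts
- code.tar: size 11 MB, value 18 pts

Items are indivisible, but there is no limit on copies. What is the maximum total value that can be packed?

225 pts

Best value-per-unit is refs.bib at 45/4, and filling with it alone uses size 5×4=20. No mix of the others beats 5×45 = 225.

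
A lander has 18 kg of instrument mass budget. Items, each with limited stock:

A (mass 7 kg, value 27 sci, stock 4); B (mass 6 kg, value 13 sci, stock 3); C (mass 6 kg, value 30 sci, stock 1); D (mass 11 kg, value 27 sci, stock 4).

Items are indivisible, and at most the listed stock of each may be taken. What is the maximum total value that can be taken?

57 sci

Top feasible selections:
- 1×A + 1×C: mass 13, value 57
- 1×C + 1×D: mass 17, value 57
- 2×B + 1×C: mass 18, value 56
Best: 57 sci.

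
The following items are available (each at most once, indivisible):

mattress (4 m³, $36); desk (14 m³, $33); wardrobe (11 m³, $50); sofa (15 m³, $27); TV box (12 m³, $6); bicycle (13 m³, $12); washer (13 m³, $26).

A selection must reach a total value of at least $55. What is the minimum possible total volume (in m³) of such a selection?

Subsets with value ≥ 55, sorted by total volume:
- mattress+wardrobe: volume 15, value 86
- mattress+washer: volume 17, value 62
Minimum volume: 15 m³.

15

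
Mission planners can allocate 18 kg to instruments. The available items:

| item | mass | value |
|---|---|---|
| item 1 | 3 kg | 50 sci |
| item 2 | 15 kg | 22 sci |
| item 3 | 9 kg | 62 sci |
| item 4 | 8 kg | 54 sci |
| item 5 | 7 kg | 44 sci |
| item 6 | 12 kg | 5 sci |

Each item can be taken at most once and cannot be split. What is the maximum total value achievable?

148 sci

Check high-value combinations within 18 kg:
- item 1+item 4+item 5: mass 3+8+7=18, value 50+54+44=148
- item 3+item 4: mass 9+8=17, value 62+54=116
- item 1+item 3: mass 3+9=12, value 50+62=112
- item 3+item 5: mass 9+7=16, value 62+44=106
Best: 148 sci.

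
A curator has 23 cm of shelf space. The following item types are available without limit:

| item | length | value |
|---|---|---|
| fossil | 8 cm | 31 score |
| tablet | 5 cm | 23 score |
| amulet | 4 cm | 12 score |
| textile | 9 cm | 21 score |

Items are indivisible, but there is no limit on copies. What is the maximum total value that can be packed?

100 score

Best value-per-unit is tablet at 23/5; filling with it alone gives 4×23 = 92.
Optimal mix: 1×fossil + 3×tablet → length 23, value 100.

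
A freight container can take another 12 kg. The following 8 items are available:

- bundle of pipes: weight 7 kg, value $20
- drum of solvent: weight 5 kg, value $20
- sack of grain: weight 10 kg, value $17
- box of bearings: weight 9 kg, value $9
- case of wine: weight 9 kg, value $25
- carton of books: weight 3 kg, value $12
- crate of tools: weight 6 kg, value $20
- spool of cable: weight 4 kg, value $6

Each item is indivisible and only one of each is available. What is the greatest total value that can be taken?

Check high-value combinations within 12 kg:
- drum of solvent+crate of tools: weight 5+6=11, value 20+20=40
- bundle of pipes+drum of solvent: weight 7+5=12, value 20+20=40
- drum of solvent+carton of books+spool of cable: weight 5+3+4=12, value 20+12+6=38
- case of wine+carton of books: weight 9+3=12, value 25+12=37
Best: $40.

$40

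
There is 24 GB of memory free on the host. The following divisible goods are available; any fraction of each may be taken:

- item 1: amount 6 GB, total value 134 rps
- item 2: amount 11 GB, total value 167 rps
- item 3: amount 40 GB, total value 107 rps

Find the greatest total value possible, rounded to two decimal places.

319.73

Take in order of value per unit:
- item 1 (134/6 per unit): all 6 → value 134, running total 134.00
- item 2 (167/11 per unit): all 11 → value 167, running total 301.00
- item 3 (107/40 per unit): 7 of 40 → value 7×107/40 = 18.7250, running total 319.73
Total 319.73.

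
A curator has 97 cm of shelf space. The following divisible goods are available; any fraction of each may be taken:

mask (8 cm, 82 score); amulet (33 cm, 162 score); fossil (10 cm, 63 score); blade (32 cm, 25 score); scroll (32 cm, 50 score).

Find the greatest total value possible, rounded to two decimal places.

367.94

Take in order of value per unit:
- mask (82/8 per unit): all 8 → value 82, running total 82.00
- fossil (63/10 per unit): all 10 → value 63, running total 145.00
- amulet (162/33 per unit): all 33 → value 162, running total 307.00
- scroll (50/32 per unit): all 32 → value 50, running total 357.00
- blade (25/32 per unit): 14 of 32 → value 14×25/32 = 10.9375, running total 367.94
Total 367.94.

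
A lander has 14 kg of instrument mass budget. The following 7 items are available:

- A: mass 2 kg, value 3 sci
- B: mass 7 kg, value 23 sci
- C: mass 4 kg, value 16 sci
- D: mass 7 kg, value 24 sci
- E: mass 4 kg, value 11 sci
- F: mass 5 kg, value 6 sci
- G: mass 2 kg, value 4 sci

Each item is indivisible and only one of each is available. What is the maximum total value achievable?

Check high-value combinations within 14 kg:
- B+D: mass 7+7=14, value 23+24=47
- C+D+G: mass 4+7+2=13, value 16+24+4=44
- A+C+D: mass 2+4+7=13, value 3+16+24=43
- B+C+G: mass 7+4+2=13, value 23+16+4=43
Best: 47 sci.

47 sci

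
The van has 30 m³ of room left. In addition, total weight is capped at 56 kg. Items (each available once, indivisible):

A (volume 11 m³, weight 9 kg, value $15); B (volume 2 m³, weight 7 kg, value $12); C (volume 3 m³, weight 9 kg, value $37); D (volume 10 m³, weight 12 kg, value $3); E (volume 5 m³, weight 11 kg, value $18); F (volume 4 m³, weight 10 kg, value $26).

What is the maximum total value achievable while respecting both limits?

Feasible sets respecting both limits:
- A+B+C+E+F: volume 25, weight 46, value 108
- A+C+E+F: volume 23, weight 39, value 96
- B+C+D+E+F: volume 24, weight 49, value 96
- A+B+C+D+F: volume 30, weight 47, value 93
Best: $108.

$108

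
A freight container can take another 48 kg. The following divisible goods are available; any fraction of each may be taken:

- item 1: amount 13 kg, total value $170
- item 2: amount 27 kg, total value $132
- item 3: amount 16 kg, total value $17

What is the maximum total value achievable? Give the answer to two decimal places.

Take in order of value per unit:
- item 1 (170/13 per unit): all 13 → value 170, running total 170.00
- item 2 (132/27 per unit): all 27 → value 132, running total 302.00
- item 3 (17/16 per unit): 8 of 16 → value 8×17/16 = 8.5000, running total 310.50
Total 310.50.

310.50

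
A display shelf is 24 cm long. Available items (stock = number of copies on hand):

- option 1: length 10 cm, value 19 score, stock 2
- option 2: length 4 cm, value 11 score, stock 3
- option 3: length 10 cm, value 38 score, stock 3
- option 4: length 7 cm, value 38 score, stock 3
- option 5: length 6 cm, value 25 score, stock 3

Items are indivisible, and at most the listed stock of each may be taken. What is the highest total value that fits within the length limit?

Best selections within length 24 and stock limits:
- 3×option 4: length 21, value 114
- 1×option 3 + 2×option 4: length 24, value 114
- 1×option 2 + 2×option 4 + 1×option 5: length 24, value 112
- 2×option 4 + 1×option 5: length 20, value 101
Best: 114 score.

114 score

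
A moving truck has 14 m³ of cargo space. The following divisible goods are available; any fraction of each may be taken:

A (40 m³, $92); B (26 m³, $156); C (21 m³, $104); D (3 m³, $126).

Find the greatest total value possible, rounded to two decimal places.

Take in order of value per unit:
- D (126/3 per unit): all 3 → value 126, running total 126.00
- B (156/26 per unit): 11 of 26 → value 11×156/26 = 66.0000, running total 192.00
Total 192.00.

192.00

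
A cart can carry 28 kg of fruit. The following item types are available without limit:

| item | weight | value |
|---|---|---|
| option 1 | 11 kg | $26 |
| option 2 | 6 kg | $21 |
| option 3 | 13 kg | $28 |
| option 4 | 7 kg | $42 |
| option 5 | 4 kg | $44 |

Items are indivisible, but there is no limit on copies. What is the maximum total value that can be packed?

Best value-per-unit is option 5 at 44/4, and filling with it alone uses weight 7×4=28. No mix of the others beats 7×44 = 308.

$308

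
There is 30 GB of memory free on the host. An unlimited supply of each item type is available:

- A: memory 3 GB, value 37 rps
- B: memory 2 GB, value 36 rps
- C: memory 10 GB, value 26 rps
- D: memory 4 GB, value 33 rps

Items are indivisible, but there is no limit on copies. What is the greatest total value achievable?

540 rps

Best value-per-unit is B at 36/2, and filling with it alone uses memory 15×2=30. No mix of the others beats 15×36 = 540.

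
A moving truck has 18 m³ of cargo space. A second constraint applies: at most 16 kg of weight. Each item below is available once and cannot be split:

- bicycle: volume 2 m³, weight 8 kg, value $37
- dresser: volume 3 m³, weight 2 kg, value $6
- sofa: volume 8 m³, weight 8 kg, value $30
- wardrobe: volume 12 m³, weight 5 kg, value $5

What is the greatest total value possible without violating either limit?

Feasible sets respecting both limits:
- bicycle+sofa: volume 10, weight 16, value 67
- bicycle+dresser+wardrobe: volume 17, weight 15, value 48
- bicycle+dresser: volume 5, weight 10, value 43
- bicycle+wardrobe: volume 14, weight 13, value 42
Best: $67.

$67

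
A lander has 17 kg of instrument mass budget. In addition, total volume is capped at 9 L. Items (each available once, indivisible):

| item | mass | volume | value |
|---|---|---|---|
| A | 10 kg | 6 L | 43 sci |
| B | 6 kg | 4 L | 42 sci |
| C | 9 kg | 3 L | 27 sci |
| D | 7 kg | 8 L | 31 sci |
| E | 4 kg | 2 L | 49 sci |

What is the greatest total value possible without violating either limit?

Feasible sets respecting both limits:
- A+E: mass 14, volume 8, value 92
- B+E: mass 10, volume 6, value 91
- C+E: mass 13, volume 5, value 76
- B+C: mass 15, volume 7, value 69
Best: 92 sci.

92 sci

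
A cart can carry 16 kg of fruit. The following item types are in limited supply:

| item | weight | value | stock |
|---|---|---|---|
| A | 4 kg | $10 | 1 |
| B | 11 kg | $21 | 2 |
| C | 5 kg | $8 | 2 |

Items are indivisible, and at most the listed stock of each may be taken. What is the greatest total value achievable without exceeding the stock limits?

Best selections within weight 16 and stock limits:
- 1×A + 1×B: weight 15, value 31
- 1×B + 1×C: weight 16, value 29
Best: $31.

$31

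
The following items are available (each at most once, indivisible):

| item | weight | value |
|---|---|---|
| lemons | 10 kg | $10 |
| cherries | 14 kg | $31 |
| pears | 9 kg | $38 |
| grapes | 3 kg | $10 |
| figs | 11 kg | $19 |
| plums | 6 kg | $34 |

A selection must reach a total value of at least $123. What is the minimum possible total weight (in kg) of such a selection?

Subsets with value ≥ 123, sorted by total weight:
- lemons+cherries+pears+grapes+plums: weight 42, value 123
- cherries+pears+grapes+figs+plums: weight 43, value 132
Minimum weight: 42 kg.

42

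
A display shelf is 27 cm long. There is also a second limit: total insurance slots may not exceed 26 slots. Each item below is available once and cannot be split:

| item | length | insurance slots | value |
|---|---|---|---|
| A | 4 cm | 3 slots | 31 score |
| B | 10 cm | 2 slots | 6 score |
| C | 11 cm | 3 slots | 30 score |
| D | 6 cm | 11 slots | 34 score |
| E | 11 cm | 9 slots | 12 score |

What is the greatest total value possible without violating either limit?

Feasible sets respecting both limits:
- A+C+D: length 21, insurance slots 17, value 95
- A+D+E: length 21, insurance slots 23, value 77
- A+C+E: length 26, insurance slots 15, value 73
Best: 95 score.

95 score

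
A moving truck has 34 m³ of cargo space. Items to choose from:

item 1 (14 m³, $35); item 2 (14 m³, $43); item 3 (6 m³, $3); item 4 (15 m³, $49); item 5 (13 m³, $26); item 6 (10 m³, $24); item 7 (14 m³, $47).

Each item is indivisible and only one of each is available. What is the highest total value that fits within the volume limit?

$96

Check high-value combinations within 34 m³:
- item 4+item 7: volume 15+14=29, value 49+47=96
- item 2+item 3+item 7: volume 14+6+14=34, value 43+3+47=93
- item 2+item 4: volume 14+15=29, value 43+49=92
- item 2+item 7: volume 14+14=28, value 43+47=90
Best: $96.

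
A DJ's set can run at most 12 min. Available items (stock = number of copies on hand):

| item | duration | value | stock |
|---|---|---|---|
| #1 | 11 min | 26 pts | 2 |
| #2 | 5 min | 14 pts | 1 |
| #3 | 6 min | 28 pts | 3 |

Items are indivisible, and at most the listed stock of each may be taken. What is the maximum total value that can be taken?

Best selections within duration 12 and stock limits:
- 2×#3: duration 12, value 56
- 1×#2 + 1×#3: duration 11, value 42
- 1×#3: duration 6, value 28
Best: 56 pts.

56 pts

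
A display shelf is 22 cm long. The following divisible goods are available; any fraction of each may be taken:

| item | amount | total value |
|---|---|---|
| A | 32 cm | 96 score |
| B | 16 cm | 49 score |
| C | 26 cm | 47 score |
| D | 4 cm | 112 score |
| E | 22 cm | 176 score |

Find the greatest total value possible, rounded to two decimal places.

256.00

Take in order of value per unit:
- D (112/4 per unit): all 4 → value 112, running total 112.00
- E (176/22 per unit): 18 of 22 → value 18×176/22 = 144.0000, running total 256.00
Total 256.00.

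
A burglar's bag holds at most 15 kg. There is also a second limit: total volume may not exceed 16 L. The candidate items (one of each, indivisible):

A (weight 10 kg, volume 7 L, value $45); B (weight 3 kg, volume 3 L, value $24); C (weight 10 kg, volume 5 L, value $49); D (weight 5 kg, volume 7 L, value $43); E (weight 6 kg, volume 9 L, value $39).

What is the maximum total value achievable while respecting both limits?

$92

Feasible sets respecting both limits:
- C+D: weight 15, volume 12, value 92
- A+D: weight 15, volume 14, value 88
- D+E: weight 11, volume 16, value 82
- B+C: weight 13, volume 8, value 73
Best: $92.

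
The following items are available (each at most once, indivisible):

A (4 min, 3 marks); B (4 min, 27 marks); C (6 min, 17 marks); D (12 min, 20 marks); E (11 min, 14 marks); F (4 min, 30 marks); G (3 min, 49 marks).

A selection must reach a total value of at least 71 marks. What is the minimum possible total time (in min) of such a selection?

Subsets with value ≥ 71, sorted by total time:
- F+G: time 7, value 79
- B+G: time 7, value 76
- B+F+G: time 11, value 106
Minimum time: 7 min.

7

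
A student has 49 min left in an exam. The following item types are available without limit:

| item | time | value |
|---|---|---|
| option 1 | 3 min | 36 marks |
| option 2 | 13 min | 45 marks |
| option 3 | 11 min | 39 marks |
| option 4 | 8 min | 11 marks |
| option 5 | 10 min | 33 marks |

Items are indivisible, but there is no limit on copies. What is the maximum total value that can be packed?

576 marks

Best value-per-unit is option 1 at 36/3, and filling with it alone uses time 16×3=48. No mix of the others beats 16×36 = 576.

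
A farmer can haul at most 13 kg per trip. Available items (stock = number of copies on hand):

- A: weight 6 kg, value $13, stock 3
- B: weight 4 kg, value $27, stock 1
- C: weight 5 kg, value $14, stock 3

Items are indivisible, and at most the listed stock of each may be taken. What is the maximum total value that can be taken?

$41

Best selections within weight 13 and stock limits:
- 1×B + 1×C: weight 9, value 41
- 1×A + 1×B: weight 10, value 40
Best: $41.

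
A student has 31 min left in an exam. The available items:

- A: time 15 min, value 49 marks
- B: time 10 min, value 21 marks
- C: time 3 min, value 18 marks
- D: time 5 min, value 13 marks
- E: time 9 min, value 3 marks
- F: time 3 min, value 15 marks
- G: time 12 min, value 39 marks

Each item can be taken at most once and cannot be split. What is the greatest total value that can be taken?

This is a 0/1 knapsack; check combinations near the capacity.
- A+C+G: time 15+3+12=30, value 49+18+39=106
- A+F+G: time 15+3+12=30, value 49+15+39=103
- A+B+C+F: time 15+10+3+3=31, value 49+21+18+15=103
Best: 106 marks.

106 marks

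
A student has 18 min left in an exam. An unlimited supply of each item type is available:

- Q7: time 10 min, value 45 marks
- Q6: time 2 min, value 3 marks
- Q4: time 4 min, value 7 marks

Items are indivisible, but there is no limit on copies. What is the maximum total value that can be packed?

Best value-per-unit is Q7 at 45/10; filling with it alone gives 1×45 = 45.
Optimal mix: 1×Q7 + 2×Q4 → time 18, value 59.

59 marks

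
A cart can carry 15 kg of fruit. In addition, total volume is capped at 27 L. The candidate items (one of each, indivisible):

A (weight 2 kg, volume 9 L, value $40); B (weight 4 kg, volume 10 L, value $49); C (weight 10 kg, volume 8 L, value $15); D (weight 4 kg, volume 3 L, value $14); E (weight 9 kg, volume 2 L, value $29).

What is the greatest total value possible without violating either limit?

Feasible sets respecting both limits:
- A+B+E: weight 15, volume 21, value 118
- A+B+D: weight 10, volume 22, value 103
- A+B: weight 6, volume 19, value 89
Best: $118.

$118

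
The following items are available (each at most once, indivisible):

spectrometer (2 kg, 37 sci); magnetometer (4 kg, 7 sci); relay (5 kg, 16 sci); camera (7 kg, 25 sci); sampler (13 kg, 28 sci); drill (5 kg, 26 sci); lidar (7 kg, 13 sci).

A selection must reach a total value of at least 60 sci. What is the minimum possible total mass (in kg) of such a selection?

7

Subsets with value ≥ 60, sorted by total mass:
- spectrometer+drill: mass 7, value 63
- spectrometer+camera: mass 9, value 62
Minimum mass: 7 kg.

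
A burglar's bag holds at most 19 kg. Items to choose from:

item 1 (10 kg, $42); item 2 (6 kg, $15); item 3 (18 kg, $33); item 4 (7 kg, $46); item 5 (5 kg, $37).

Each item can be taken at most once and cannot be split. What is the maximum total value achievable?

Check high-value combinations within 19 kg:
- item 2+item 4+item 5: weight 6+7+5=18, value 15+46+37=98
- item 1+item 4: weight 10+7=17, value 42+46=88
- item 4+item 5: weight 7+5=12, value 46+37=83
- item 1+item 5: weight 10+5=15, value 42+37=79
Best: $98.

$98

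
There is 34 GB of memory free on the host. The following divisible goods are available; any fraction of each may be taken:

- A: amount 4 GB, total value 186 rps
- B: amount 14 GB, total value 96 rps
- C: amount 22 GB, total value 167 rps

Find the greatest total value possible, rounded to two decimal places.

407.86

Take in order of value per unit:
- A (186/4 per unit): all 4 → value 186, running total 186.00
- C (167/22 per unit): all 22 → value 167, running total 353.00
- B (96/14 per unit): 8 of 14 → value 8×96/14 = 54.8571, running total 407.86
Total 407.86.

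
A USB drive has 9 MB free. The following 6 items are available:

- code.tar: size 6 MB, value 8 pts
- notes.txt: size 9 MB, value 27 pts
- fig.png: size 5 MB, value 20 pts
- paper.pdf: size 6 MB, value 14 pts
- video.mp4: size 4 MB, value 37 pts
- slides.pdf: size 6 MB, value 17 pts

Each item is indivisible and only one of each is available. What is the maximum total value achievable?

57 pts

Check high-value combinations within 9 MB:
- fig.png+video.mp4: size 5+4=9, value 20+37=57
- video.mp4: size 4, value 37
- notes.txt: size 9, value 27
- fig.png: size 5, value 20
- slides.pdf: size 6, value 17
Best: 57 pts.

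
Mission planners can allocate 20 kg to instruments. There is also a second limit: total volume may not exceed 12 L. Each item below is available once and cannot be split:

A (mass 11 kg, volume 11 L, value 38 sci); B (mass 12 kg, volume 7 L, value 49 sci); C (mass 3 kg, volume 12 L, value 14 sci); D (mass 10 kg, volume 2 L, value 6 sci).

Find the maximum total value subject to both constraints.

Feasible sets respecting both limits:
- B: mass 12, volume 7, value 49
- A: mass 11, volume 11, value 38
- C: mass 3, volume 12, value 14
Best: 49 sci.

49 sci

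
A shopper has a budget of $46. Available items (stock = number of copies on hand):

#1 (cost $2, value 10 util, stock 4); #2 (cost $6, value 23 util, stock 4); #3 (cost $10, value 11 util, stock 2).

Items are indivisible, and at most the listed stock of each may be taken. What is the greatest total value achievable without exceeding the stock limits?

143 util

Best selections within cost 46 and stock limits:
- 4×#1 + 4×#2 + 1×#3: cost 42, value 143
- 3×#1 + 4×#2 + 1×#3: cost 40, value 133
- 4×#1 + 4×#2: cost 32, value 132
Best: 143 util.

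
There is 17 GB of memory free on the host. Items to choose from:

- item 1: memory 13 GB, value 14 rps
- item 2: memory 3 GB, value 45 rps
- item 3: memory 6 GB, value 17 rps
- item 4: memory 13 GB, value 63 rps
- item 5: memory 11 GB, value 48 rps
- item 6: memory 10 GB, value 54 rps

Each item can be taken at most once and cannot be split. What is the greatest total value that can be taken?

108 rps

Check high-value combinations within 17 GB:
- item 2+item 4: memory 3+13=16, value 45+63=108
- item 2+item 6: memory 3+10=13, value 45+54=99
- item 2+item 5: memory 3+11=14, value 45+48=93
Best: 108 rps.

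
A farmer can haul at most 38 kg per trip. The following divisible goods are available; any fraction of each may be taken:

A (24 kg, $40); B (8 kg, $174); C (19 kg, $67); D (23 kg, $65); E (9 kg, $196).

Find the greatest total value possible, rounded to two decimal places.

Take in order of value per unit:
- E (196/9 per unit): all 9 → value 196, running total 196.00
- B (174/8 per unit): all 8 → value 174, running total 370.00
- C (67/19 per unit): all 19 → value 67, running total 437.00
- D (65/23 per unit): 2 of 23 → value 2×65/23 = 5.6522, running total 442.65
Total 442.65.

442.65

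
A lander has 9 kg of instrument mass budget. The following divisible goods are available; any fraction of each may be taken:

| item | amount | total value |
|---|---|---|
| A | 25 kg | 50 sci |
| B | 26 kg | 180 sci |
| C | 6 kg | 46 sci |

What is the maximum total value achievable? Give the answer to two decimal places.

Take in order of value per unit:
- C (46/6 per unit): all 6 → value 46, running total 46.00
- B (180/26 per unit): 3 of 26 → value 3×180/26 = 20.7692, running total 66.77
Total 66.77.

66.77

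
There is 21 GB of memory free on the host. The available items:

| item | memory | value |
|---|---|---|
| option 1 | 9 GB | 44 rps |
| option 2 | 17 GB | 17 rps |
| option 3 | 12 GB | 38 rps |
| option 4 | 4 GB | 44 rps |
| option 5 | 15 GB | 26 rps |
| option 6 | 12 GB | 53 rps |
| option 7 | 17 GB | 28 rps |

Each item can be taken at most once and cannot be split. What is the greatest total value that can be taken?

Check high-value combinations within 21 GB:
- option 4+option 6: memory 4+12=16, value 44+53=97
- option 1+option 6: memory 9+12=21, value 44+53=97
- option 1+option 4: memory 9+4=13, value 44+44=88
- option 3+option 4: memory 12+4=16, value 38+44=82
- option 1+option 3: memory 9+12=21, value 44+38=82
Best: 97 rps.

97 rps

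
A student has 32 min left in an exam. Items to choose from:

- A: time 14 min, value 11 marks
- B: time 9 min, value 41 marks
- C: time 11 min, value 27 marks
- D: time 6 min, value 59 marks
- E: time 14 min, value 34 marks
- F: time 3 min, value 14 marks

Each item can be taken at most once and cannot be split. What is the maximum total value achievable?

Check high-value combinations within 32 min:
- B+D+E+F: time 9+6+14+3=32, value 41+59+34+14=148
- B+C+D+F: time 9+11+6+3=29, value 41+27+59+14=141
- B+D+E: time 9+6+14=29, value 41+59+34=134
- B+C+D: time 9+11+6=26, value 41+27+59=127
Best: 148 marks.

148 marks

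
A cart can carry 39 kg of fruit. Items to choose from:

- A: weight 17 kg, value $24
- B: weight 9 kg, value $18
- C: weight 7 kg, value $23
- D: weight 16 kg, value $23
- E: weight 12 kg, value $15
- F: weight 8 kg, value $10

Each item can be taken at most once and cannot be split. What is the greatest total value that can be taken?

$66

This is a 0/1 knapsack; check combinations near the capacity.
- B+C+E+F: weight 9+7+12+8=36, value 18+23+15+10=66
- A+B+C: weight 17+9+7=33, value 24+18+23=65
- B+C+D: weight 9+7+16=32, value 18+23+23=64
Best: $66.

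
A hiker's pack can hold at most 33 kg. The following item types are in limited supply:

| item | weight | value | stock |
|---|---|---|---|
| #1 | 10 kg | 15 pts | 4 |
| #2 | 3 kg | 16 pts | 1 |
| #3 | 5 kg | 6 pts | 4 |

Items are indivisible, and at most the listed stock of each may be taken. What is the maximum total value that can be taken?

61 pts

Best selections within weight 33 and stock limits:
- 3×#1 + 1×#2: weight 33, value 61
- 2×#1 + 1×#2 + 2×#3: weight 33, value 58
Best: 61 pts.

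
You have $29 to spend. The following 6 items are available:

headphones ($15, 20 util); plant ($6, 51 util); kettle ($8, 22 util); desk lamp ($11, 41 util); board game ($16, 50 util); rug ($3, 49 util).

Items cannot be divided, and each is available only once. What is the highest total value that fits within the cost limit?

163 util

Check high-value combinations within $29:
- plant+kettle+desk lamp+rug: cost 6+8+11+3=28, value 51+22+41+49=163
- plant+board game+rug: cost 6+16+3=25, value 51+50+49=150
- plant+desk lamp+rug: cost 6+11+3=20, value 51+41+49=141
Best: 163 util.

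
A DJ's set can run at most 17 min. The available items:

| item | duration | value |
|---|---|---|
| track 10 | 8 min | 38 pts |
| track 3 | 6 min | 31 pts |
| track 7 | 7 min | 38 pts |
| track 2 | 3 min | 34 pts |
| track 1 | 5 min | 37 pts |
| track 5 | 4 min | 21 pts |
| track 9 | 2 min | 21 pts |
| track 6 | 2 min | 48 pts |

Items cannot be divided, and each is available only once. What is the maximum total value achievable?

Check high-value combinations within 17 min:
- track 2+track 1+track 5+track 9+track 6: duration 3+5+4+2+2=16, value 34+37+21+21+48=161
- track 7+track 2+track 1+track 6: duration 7+3+5+2=17, value 38+34+37+48=157
- track 3+track 2+track 5+track 9+track 6: duration 6+3+4+2+2=17, value 31+34+21+21+48=155
- track 3+track 2+track 1+track 6: duration 6+3+5+2=16, value 31+34+37+48=150
Best: 161 pts.

161 pts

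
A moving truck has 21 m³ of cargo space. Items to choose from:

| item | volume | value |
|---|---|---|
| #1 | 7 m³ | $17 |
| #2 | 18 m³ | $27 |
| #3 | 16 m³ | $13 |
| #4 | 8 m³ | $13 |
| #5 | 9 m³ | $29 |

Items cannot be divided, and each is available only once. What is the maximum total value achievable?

This is a 0/1 knapsack; check combinations near the capacity.
- #1+#5: volume 7+9=16, value 17+29=46
- #4+#5: volume 8+9=17, value 13+29=42
- #1+#4: volume 7+8=15, value 17+13=30
- #5: volume 9, value 29
Best: $46.

$46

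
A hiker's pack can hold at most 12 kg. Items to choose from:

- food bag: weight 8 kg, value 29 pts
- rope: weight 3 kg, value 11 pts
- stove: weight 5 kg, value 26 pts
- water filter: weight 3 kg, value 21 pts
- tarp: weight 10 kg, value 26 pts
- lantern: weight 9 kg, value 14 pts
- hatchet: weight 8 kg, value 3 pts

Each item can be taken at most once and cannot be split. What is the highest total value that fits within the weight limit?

58 pts

Check high-value combinations within 12 kg:
- rope+stove+water filter: weight 3+5+3=11, value 11+26+21=58
- food bag+water filter: weight 8+3=11, value 29+21=50
- stove+water filter: weight 5+3=8, value 26+21=47
- food bag+rope: weight 8+3=11, value 29+11=40
- rope+stove: weight 3+5=8, value 11+26=37
Best: 58 pts.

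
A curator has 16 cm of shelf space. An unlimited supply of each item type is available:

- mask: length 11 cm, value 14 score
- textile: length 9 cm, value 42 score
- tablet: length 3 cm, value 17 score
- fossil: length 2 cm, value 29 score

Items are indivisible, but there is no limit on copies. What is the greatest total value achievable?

232 score

Best value-per-unit is fossil at 29/2, and filling with it alone uses length 8×2=16. No mix of the others beats 8×29 = 232.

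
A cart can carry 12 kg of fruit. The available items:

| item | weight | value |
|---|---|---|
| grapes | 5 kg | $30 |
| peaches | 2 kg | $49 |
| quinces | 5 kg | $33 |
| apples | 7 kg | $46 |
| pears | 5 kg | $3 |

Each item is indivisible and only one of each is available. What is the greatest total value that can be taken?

$112

Check high-value combinations within 12 kg:
- grapes+peaches+quinces: weight 5+2+5=12, value 30+49+33=112
- peaches+apples: weight 2+7=9, value 49+46=95
- peaches+quinces+pears: weight 2+5+5=12, value 49+33+3=85
Best: $112.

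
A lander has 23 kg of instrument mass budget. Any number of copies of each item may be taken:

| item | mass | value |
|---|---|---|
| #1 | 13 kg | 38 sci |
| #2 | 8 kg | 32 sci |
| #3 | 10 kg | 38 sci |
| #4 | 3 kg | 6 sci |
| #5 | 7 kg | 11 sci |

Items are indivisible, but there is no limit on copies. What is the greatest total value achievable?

82 sci

Best value-per-unit is #2 at 32/8; filling with it alone gives 2×32 = 64.
Optimal mix: 2×#3 + 1×#4 → mass 23, value 82.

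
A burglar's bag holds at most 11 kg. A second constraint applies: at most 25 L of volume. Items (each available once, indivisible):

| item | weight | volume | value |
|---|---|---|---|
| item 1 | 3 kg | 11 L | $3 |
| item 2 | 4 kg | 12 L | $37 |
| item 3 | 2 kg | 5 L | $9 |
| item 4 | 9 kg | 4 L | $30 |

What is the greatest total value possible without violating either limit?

Feasible sets respecting both limits:
- item 2+item 3: weight 6, volume 17, value 46
- item 1+item 2: weight 7, volume 23, value 40
- item 3+item 4: weight 11, volume 9, value 39
- item 2: weight 4, volume 12, value 37
Best: $46.

$46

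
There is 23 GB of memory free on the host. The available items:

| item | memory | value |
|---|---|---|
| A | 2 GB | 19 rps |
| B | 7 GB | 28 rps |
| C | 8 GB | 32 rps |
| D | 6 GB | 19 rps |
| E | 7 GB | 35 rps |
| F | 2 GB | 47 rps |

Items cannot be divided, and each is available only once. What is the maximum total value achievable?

Check high-value combinations within 23 GB:
- A+C+E+F: memory 2+8+7+2=19, value 19+32+35+47=133
- C+D+E+F: memory 8+6+7+2=23, value 32+19+35+47=133
- A+B+E+F: memory 2+7+7+2=18, value 19+28+35+47=129
- B+D+E+F: memory 7+6+7+2=22, value 28+19+35+47=129
Best: 133 rps.

133 rps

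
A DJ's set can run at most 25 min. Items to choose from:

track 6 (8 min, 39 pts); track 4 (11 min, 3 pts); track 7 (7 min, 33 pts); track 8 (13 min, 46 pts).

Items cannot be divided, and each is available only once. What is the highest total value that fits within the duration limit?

85 pts

Check high-value combinations within 25 min:
- track 6+track 8: duration 8+13=21, value 39+46=85
- track 7+track 8: duration 7+13=20, value 33+46=79
- track 6+track 7: duration 8+7=15, value 39+33=72
- track 4+track 8: duration 11+13=24, value 3+46=49
- track 8: duration 13, value 46
Best: 85 pts.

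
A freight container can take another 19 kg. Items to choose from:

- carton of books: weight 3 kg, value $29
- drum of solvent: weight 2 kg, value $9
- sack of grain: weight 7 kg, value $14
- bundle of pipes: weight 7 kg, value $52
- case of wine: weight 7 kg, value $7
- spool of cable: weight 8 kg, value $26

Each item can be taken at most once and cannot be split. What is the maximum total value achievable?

Check high-value combinations within 19 kg:
- carton of books+bundle of pipes+spool of cable: weight 3+7+8=18, value 29+52+26=107
- carton of books+drum of solvent+sack of grain+bundle of pipes: weight 3+2+7+7=19, value 29+9+14+52=104
- carton of books+drum of solvent+bundle of pipes+case of wine: weight 3+2+7+7=19, value 29+9+52+7=97
- carton of books+sack of grain+bundle of pipes: weight 3+7+7=17, value 29+14+52=95
Best: $107.

$107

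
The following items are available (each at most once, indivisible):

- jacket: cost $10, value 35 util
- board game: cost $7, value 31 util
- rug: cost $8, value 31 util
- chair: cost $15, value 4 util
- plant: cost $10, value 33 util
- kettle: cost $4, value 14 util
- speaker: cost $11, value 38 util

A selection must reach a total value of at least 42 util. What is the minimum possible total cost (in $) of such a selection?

Subsets with value ≥ 42, sorted by total cost:
- board game+kettle: cost 11, value 45
- rug+kettle: cost 12, value 45
- jacket+kettle: cost 14, value 49
- plant+kettle: cost 14, value 47
Minimum cost: 11 $.

11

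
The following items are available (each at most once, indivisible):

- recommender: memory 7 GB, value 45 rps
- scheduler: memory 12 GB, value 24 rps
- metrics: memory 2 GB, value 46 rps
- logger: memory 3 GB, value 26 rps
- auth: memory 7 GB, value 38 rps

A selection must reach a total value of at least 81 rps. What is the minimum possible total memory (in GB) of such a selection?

Subsets with value ≥ 81, sorted by total memory:
- recommender+metrics: memory 9, value 91
- metrics+auth: memory 9, value 84
Minimum memory: 9 GB.

9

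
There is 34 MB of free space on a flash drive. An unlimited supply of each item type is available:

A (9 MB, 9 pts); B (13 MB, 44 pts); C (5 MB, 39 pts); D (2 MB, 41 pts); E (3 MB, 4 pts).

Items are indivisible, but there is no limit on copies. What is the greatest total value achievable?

697 pts

Best value-per-unit is D at 41/2, and filling with it alone uses size 17×2=34. No mix of the others beats 17×41 = 697.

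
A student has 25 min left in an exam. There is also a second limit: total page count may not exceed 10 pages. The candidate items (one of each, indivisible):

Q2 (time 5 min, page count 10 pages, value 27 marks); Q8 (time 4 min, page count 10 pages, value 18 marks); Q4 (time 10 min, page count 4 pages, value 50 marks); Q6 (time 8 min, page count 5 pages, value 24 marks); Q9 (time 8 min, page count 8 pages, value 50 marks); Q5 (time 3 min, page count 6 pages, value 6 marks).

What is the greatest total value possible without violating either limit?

74 marks

Feasible sets respecting both limits:
- Q4+Q6: time 18, page count 9, value 74
- Q4+Q5: time 13, page count 10, value 56
- Q4: time 10, page count 4, value 50
Best: 74 marks.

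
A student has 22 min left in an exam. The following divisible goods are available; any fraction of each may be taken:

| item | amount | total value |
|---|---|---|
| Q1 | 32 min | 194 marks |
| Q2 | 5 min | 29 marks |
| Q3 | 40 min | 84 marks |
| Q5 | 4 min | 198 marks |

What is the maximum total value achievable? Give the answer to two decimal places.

Take in order of value per unit:
- Q5 (198/4 per unit): all 4 → value 198, running total 198.00
- Q1 (194/32 per unit): 18 of 32 → value 18×194/32 = 109.1250, running total 307.13
Total 307.13.

307.13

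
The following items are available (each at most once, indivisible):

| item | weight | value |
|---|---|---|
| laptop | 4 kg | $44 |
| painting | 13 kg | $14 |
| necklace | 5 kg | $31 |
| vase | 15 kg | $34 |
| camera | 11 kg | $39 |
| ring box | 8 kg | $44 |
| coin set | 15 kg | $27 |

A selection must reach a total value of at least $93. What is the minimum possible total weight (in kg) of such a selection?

17

Subsets with value ≥ 93, sorted by total weight:
- laptop+necklace+ring box: weight 17, value 119
- laptop+necklace+camera: weight 20, value 114
- laptop+camera+ring box: weight 23, value 127
- necklace+camera+ring box: weight 24, value 114
Minimum weight: 17 kg.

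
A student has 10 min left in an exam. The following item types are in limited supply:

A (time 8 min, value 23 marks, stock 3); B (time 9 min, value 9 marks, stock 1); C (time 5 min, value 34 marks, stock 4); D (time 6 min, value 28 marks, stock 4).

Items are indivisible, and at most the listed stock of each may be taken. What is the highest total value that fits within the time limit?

Top feasible selections:
- 2×C: time 10, value 68
- 1×C: time 5, value 34
- 1×D: time 6, value 28
- 1×A: time 8, value 23
Best: 68 marks.

68 marks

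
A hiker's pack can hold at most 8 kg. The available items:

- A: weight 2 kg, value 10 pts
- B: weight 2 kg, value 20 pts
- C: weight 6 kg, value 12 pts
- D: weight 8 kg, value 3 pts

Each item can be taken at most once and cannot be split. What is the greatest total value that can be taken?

Check high-value combinations within 8 kg:
- B+C: weight 2+6=8, value 20+12=32
- A+B: weight 2+2=4, value 10+20=30
- A+C: weight 2+6=8, value 10+12=22
- B: weight 2, value 20
Best: 32 pts.

32 pts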